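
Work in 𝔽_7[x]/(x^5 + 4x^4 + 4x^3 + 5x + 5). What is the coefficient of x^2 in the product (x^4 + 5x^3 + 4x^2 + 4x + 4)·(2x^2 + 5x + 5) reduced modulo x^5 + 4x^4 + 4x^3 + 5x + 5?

3

Multiply in 𝔽_7[x]: (x^4 + 5x^3 + 4x^2 + 4x + 4)·(2x^2 + 5x + 5) = 2x^6 + x^5 + 3x^4 + 4x^3 + 6x^2 + 5x + 6.
Reduce using x^5 ≡ 3x^4 + 3x^3 + 2x + 2 (mod x^5 + 4x^4 + 4x^3 + 5x + 5).
Reduced: 2x^4 + 4x^3 + 3x^2 + 2x + 6.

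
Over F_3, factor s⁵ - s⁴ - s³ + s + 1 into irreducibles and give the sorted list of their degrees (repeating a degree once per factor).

Write h(s) = s⁵ - s⁴ - s³ + s + 1.
Roots in F_3: h(0) = 1; h(1) = 1; h(2) = 2.
Complete factorization: h(s) = (s² + 1)·(s³ - s² + s + 1).
Factor degrees with multiplicity: 2 + 3 = 5.

2, 3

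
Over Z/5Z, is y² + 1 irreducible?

Write h(y) = y² + 1.
Check for roots in Z/5Z: h(0) = 1; h(1) = 2; h(2) = 0 → root; h(3) = 0 → root; h(4) = 2.
h(2) = 0, so (y − 2) divides h(y); h is reducible.

No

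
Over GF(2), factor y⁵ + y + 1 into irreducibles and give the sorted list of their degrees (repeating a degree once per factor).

Write f(y) = y⁵ + y + 1.
Roots in GF(2): f(0) = 1; f(1) = 1.
Complete factorization: f(y) = (y² + y + 1)·(y³ + y² + 1).
Factor degrees with multiplicity: 2 + 3 = 5.

2, 3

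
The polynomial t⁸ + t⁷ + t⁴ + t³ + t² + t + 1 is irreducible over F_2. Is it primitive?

Write f(t) = t⁸ + t⁷ + t⁴ + t³ + t² + t + 1.
|GF(2^8)^×| = 2^8 − 1 = 255. Prime factorization: 255 = 3·5·17.
f is primitive ⇔ t has order 255 in GF(2)[t]/(f), i.e. t^(255/q) ≠ 1 for each prime q | 255.
t^(85) mod f = t⁷ + t⁶ + t⁵ + t⁴ + t³ + t + 1.
t^(51) mod f = 1
t^(15) mod f = t⁷ + t⁶ + t⁵ + t⁴ + 1.
Since t^(51) = 1, the order of t divides 51 < 255; not primitive.

No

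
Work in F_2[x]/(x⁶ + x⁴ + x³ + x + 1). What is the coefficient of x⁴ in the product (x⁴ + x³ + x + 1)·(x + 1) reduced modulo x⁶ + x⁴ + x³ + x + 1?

0

Multiply in F_2[x]: (x⁴ + x³ + x + 1)·(x + 1) = x⁵ + x³ + x² + 1.
Reduced: x⁵ + x³ + x² + 1.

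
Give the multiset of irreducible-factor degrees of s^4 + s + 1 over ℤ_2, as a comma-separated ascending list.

Write f(s) = s^4 + s + 1.
Roots in ℤ_2: f(0) = 1; f(1) = 1.
Complete factorization: f(s) = (s^4 + s + 1).
Factor degrees with multiplicity: 4 = 4.

4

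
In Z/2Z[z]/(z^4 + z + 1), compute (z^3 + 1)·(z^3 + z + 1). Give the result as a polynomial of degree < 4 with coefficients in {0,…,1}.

z^3 + z^2

Multiply in Z/2Z[z]: (z^3 + 1)·(z^3 + z + 1) = z^6 + z^4 + z + 1.
Reduce using z^4 ≡ z + 1 (mod z^4 + z + 1).
Reduced: z^3 + z^2.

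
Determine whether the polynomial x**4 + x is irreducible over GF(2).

No

Write P(x) = x**4 + x.
Check for roots in GF(2): P(0) = 0 → root; P(1) = 0 → root.
P(0) = 0, so (x) divides P(x); P is reducible.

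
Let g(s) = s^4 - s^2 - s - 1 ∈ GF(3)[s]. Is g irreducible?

No

Check for roots in GF(3): g(0) = 2; g(1) = 1; g(2) = 0 → root.
g(2) = 0, so (s − 2) divides g(s); g is reducible.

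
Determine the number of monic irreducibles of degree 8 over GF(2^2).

8160

By the necklace-counting formula, N_4(8) = (1/8) Σ_{d|8} μ(8/d)·4^d.
Divisors of 8: 1, 2, 4, 8; μ(8/d) for each: 0, 0, -1, 1.
Σ = − 4^4 + 4^8 = 65280.
N = 65280/8 = 8160.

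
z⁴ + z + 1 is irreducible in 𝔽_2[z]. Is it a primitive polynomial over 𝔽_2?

Yes

Write f(z) = z⁴ + z + 1.
|GF(2^4)^×| = 2^4 − 1 = 15. Prime factorization: 15 = 3·5.
f is primitive ⇔ z has order 15 in GF(2)[z]/(f), i.e. z^(15/q) ≠ 1 for each prime q | 15.
z^(5) mod f = z² + z.
z^(3) mod f = z³.
None equal 1, so z has full order 15; f is primitive.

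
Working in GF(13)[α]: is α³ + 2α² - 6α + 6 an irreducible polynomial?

No

Write h(α) = α³ + 2α² - 6α + 6.
Check each element of GF(13) for a root: h(0)=6, h(1)=3, h(2)=10, h(3)=7, h(4)=0, h(5)=8, h(6)=11, h(7)=2, h(8)=0, h(9)=11, h(10)=2, h(11)=5, h(12)=0.
h(4) = 0, so (α − 4) divides h(α); h is reducible.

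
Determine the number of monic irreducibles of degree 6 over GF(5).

x^(5^6) − x is the product of all monic irreducibles of degree dividing 6; Möbius inversion gives N = (1/6) Σ μ(6/d)·5^d.
Divisors of 6: 1, 2, 3, 6; μ(6/d) for each: 1, -1, -1, 1.
Σ = 5^1 − 5^2 − 5^3 + 5^6 = 15480.
N = 15480/6 = 2580.

2580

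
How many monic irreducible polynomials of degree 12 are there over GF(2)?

x^(2^12) − x is the product of all monic irreducibles of degree dividing 12; Möbius inversion gives N = (1/12) Σ μ(12/d)·2^d.
Divisors of 12: 1, 2, 3, 4, 6, 12; μ(12/d) for each: 0, 1, 0, -1, -1, 1.
Σ = 2^2 − 2^4 − 2^6 + 2^12 = 4020.
N = 4020/12 = 335.

335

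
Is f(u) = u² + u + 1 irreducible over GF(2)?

Check for roots in GF(2): f(0) = 1; f(1) = 1.
No roots. A degree-2 polynomial over a field with no linear factor is irreducible.

Yes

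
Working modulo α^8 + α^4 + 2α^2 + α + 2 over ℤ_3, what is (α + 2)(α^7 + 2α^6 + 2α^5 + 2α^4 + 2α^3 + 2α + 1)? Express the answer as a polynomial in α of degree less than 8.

Multiply in ℤ_3[α]: (α + 2)·(α^7 + 2α^6 + 2α^5 + 2α^4 + 2α^3 + 2α + 1) = α^8 + α^7 + α^3 + 2α^2 + 2α + 2.
Reduce using α^8 ≡ 2α^4 + α^2 + 2α + 1 (mod α^8 + α^4 + 2α^2 + α + 2).
Reduced: α^7 + 2α^4 + α^3 + α.

α^7 + 2α^4 + α^3 + α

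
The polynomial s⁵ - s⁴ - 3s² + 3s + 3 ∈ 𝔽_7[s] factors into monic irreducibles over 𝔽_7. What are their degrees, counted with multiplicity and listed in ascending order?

1, 1, 1, 2

Write f(s) = s⁵ - s⁴ - 3s² + 3s + 3.
Linear factors from roots: (s - 3), (s + 3), (s + 2).
Complete factorization: f(s) = (s + 2)·(s + 3)·(s - 3)·(s² - 3s + 1).
Factor degrees with multiplicity: 1 + 1 + 1 + 2 = 5.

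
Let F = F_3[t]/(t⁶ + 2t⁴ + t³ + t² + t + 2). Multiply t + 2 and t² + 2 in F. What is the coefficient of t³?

Multiply in F_3[t]: (t + 2)·(t² + 2) = t³ + 2t² + 2t + 1.
Reduced: t³ + 2t² + 2t + 1.

1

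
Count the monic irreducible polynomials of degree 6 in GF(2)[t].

The number of monic irreducibles of degree 6 over GF(2) is (1/6)·Σ_{d∣6} μ(6/d) 2^d.
Divisors of 6: 1, 2, 3, 6; μ(6/d) for each: 1, -1, -1, 1.
Σ = 2^1 − 2^2 − 2^3 + 2^6 = 54.
N = 54/6 = 9.

9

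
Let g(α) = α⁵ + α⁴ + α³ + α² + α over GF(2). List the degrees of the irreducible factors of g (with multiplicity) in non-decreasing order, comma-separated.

1, 4

Roots in GF(2): g(0) = 0 → root; g(1) = 1.
Linear factors from roots: (α).
Complete factorization: g(α) = (α)·(α⁴ + α³ + α² + α + 1).
Factor degrees with multiplicity: 1 + 4 = 5.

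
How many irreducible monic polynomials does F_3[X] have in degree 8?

810

By the necklace-counting formula, N_3(8) = (1/8) Σ_{d|8} μ(8/d)·3^d.
Divisors of 8: 1, 2, 4, 8; μ(8/d) for each: 0, 0, -1, 1.
Σ = − 3^4 + 3^8 = 6480.
N = 6480/8 = 810.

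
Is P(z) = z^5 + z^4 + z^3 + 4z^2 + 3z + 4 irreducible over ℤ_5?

Check for roots in ℤ_5: P(0) = 4; P(1) = 4; P(2) = 2; P(3) = 0 → root; P(4) = 4.
P(3) = 0, so (z − 3) divides P(z); P is reducible.

No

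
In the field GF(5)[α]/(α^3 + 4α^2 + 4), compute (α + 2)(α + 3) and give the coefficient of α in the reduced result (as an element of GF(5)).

0

Multiply in GF(5)[α]: (α + 2)·(α + 3) = α^2 + 1.
Reduced: α^2 + 1.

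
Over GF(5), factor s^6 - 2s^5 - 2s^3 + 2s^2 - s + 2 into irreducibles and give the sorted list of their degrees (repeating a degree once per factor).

Write h(s) = s^6 - 2s^5 - 2s^3 + 2s^2 - s + 2.
Roots in GF(5): h(0) = 2; h(1) = 0 → root; h(2) = 2; h(3) = 1; h(4) = 0 → root.
Linear factors from roots: (s - 1), (s + 1).
Complete factorization: h(s) = (s + 1)·(s - 1)·(s^2 + 2)·(s^2 - 2s - 1).
Factor degrees with multiplicity: 1 + 1 + 2 + 2 = 6.

1, 1, 2, 2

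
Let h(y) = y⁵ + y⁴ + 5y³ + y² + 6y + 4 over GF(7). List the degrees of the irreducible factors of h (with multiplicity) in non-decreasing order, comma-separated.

1, 2, 2

Linear factors from roots: (y + 4).
Complete factorization: h(y) = (y + 4)·(y² + 5y + 5)·(y² + 6y + 3).
Factor degrees with multiplicity: 1 + 2 + 2 = 5.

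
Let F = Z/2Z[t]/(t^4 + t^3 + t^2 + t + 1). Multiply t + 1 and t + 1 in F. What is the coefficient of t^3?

0

Multiply in Z/2Z[t]: (t + 1)·(t + 1) = t^2 + 1.
Reduced: t^2 + 1.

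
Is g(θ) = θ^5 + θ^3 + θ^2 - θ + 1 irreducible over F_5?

Yes

Check for roots in F_5: g(0) = 1; g(1) = 3; g(2) = 3; g(3) = 2; g(4) = 1.
No roots, so no linear factors.
Degree-2 irreducible divisors: test the 10 monic irreducibles of degree 2 over GF(5).
None of them divide g (all give nonzero remainder).
No irreducible factor of degree ≤ 2 exists, so g is irreducible over GF(5).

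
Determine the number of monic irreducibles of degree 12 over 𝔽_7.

1153430600

Gauss's count: N_{7}(12) = (1/12) Σ_{d|12} μ(12/d)·7^d.
Divisors of 12: 1, 2, 3, 4, 6, 12; μ(12/d) for each: 0, 1, 0, -1, -1, 1.
Σ = 7^2 − 7^4 − 7^6 + 7^12 = 13841167200.
N = 13841167200/12 = 1153430600.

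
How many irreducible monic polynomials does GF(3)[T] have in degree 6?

By the necklace-counting formula, N_3(6) = (1/6) Σ_{d|6} μ(6/d)·3^d.
Divisors of 6: 1, 2, 3, 6; μ(6/d) for each: 1, -1, -1, 1.
Σ = 3^1 − 3^2 − 3^3 + 3^6 = 696.
N = 696/6 = 116.

116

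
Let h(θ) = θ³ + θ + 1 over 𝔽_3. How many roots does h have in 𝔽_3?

1

Evaluate at each of the 3 elements of 𝔽_3:
h(0) = 1; h(1) = 0 → root; h(2) = 2.
Roots: {1}.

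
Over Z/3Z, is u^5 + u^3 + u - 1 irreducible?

Yes

Write g(u) = u^5 + u^3 + u - 1.
Check for roots in Z/3Z: g(0) = 2; g(1) = 2; g(2) = 2.
No roots, so no linear factors.
Monic irreducibles of degree 2 over GF(3): u^2 + 1, u^2 + u - 1, u^2 - u - 1.
None of them divide g (all give nonzero remainder).
No irreducible factor of degree ≤ 2 exists, so g is irreducible over GF(3).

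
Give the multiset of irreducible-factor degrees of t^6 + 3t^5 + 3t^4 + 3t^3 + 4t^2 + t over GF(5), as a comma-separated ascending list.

1, 1, 1, 3

Write f(t) = t^6 + 3t^5 + 3t^4 + 3t^3 + 4t^2 + t.
Roots in GF(5): f(0) = 0 → root; f(1) = 0 → root; f(2) = 0 → root; f(3) = 1; f(4) = 1.
Linear factors from roots: (t), (t + 4), (t + 3).
Complete factorization: f(t) = (t)·(t + 3)·(t + 4)·(t^3 + t^2 + 4t + 3).
Factor degrees with multiplicity: 1 + 1 + 1 + 3 = 6.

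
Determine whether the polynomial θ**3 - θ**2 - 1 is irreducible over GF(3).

Write m(θ) = θ**3 - θ**2 - 1.
Check for roots in GF(3): m(0) = 2; m(1) = 2; m(2) = 0 → root.
m(2) = 0, so (θ − 2) divides m(θ); m is reducible.

No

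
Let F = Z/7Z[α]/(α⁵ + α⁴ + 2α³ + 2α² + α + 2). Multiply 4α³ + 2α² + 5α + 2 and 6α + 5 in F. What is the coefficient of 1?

3

Multiply in Z/7Z[α]: (4α³ + 2α² + 5α + 2)·(6α + 5) = 3α⁴ + 4α³ + 5α² + 2α + 3.
Reduced: 3α⁴ + 4α³ + 5α² + 2α + 3.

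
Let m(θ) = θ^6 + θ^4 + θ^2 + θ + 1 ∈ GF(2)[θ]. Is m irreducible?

Check for roots in GF(2): m(0) = 1; m(1) = 1.
No roots, so no linear factors.
Monic irreducibles of degree 2 over GF(2): θ^2 + θ + 1.
None of them divide m (all give nonzero remainder).
Monic irreducibles of degree 3 over GF(2): θ^3 + θ + 1, θ^3 + θ^2 + 1.
None of them divide m (all give nonzero remainder).
No irreducible factor of degree ≤ 3 exists, so m is irreducible over GF(2).

Yes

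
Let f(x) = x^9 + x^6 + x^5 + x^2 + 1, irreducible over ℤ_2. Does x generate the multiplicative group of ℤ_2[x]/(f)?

No

|GF(2^9)^×| = 2^9 − 1 = 511. Prime factorization: 511 = 7·73.
f is primitive ⇔ x has order 511 in GF(2)[x]/(f), i.e. x^(511/q) ≠ 1 for each prime q | 511.
x^(73) mod f = 1
x^(7) mod f = x^7.
Since x^(73) = 1, the order of x divides 73 < 511; not primitive.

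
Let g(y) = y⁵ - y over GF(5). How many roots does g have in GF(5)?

Evaluate at each of the 5 elements of GF(5):
g(0) = 0 → root; g(1) = 0 → root; g(2) = 0 → root; g(3) = 0 → root; g(4) = 0 → root.
Roots: {0, 1, 2, 3, 4}.

5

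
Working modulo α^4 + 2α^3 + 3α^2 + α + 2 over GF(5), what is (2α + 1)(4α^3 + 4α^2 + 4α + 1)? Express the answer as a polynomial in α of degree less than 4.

Multiply in GF(5)[α]: (2α + 1)·(4α^3 + 4α^2 + 4α + 1) = 3α^4 + 2α^3 + 2α^2 + α + 1.
Reduce using α^4 ≡ 3α^3 + 2α^2 + 4α + 3 (mod α^4 + 2α^3 + 3α^2 + α + 2).
Reduced: α^3 + 3α^2 + 3α.

α^3 + 3α^2 + 3α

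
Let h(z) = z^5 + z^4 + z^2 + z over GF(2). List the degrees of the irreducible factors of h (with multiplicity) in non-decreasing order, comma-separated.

Roots in GF(2): h(0) = 0 → root; h(1) = 0 → root.
Linear factors from roots: (z), (z + 1).
Complete factorization: h(z) = (z)·(z + 1)^2·(z^2 + z + 1).
Factor degrees with multiplicity: 1 + 1 + 1 + 2 = 5.

1, 1, 1, 2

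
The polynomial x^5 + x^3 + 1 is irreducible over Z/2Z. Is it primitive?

Yes

Write f(x) = x^5 + x^3 + 1.
|GF(2^5)^×| = 2^5 − 1 = 31. Prime factorization: 31 = 31.
f is primitive ⇔ x has order 31 in GF(2)[x]/(f), i.e. x^(31/q) ≠ 1 for each prime q | 31.
x^(1) mod f = x.
None equal 1, so x has full order 31; f is primitive.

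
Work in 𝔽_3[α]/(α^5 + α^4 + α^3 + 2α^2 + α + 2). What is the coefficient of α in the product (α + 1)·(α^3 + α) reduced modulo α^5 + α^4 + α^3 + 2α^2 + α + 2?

Multiply in 𝔽_3[α]: (α + 1)·(α^3 + α) = α^4 + α^3 + α^2 + α.
Reduced: α^4 + α^3 + α^2 + α.

1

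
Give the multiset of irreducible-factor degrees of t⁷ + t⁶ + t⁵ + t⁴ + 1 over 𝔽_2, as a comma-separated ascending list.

7

Write g(t) = t⁷ + t⁶ + t⁵ + t⁴ + 1.
Roots in 𝔽_2: g(0) = 1; g(1) = 1.
Complete factorization: g(t) = (t⁷ + t⁶ + t⁵ + t⁴ + 1).
Factor degrees with multiplicity: 7 = 7.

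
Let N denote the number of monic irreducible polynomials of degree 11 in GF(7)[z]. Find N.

179756976

Gauss's count: N_{7}(11) = (1/11) Σ_{d|11} μ(11/d)·7^d.
Divisors of 11: 1, 11; μ(11/d) for each: -1, 1.
Σ = − 7^1 + 7^11 = 1977326736.
N = 1977326736/11 = 179756976.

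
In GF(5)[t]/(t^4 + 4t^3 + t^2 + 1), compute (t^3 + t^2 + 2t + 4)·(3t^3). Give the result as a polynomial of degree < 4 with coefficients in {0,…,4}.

3t^2 + 4t + 1

Multiply in GF(5)[t]: (t^3 + t^2 + 2t + 4)·(3t^3) = 3t^6 + 3t^5 + t^4 + 2t^3.
Reduce using t^4 ≡ t^3 + 4t^2 + 4 (mod t^4 + 4t^3 + t^2 + 1).
Reduced: 3t^2 + 4t + 1.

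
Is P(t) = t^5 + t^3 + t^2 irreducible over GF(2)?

No

Check for roots in GF(2): P(0) = 0 → root; P(1) = 1.
P(0) = 0, so (t) divides P(t); P is reducible.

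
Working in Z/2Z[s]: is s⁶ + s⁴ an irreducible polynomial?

No

Write g(s) = s⁶ + s⁴.
Check for roots in Z/2Z: g(0) = 0 → root; g(1) = 0 → root.
g(0) = 0, so (s) divides g(s); g is reducible.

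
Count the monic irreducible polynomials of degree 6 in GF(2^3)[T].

The number of monic irreducibles of degree 6 over GF(8) is (1/6)·Σ_{d∣6} μ(6/d) 8^d.
Divisors of 6: 1, 2, 3, 6; μ(6/d) for each: 1, -1, -1, 1.
Σ = 8^1 − 8^2 − 8^3 + 8^6 = 261576.
N = 261576/6 = 43596.

43596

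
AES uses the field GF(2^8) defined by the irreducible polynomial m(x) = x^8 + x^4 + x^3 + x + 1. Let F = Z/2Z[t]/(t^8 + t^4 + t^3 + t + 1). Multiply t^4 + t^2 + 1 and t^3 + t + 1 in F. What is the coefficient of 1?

1

Multiply in Z/2Z[t]: (t^4 + t^2 + 1)·(t^3 + t + 1) = t^7 + t^4 + t^2 + t + 1.
Reduced: t^7 + t^4 + t^2 + t + 1.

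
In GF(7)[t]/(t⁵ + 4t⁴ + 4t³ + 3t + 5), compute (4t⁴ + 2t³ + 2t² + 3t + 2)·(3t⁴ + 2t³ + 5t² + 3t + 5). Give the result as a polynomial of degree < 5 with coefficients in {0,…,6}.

Multiply in GF(7)[t]: (4t⁴ + 2t³ + 2t² + 3t + 2)·(3t⁴ + 2t³ + 5t² + 3t + 5) = 5t⁸ + 2t⁶ + 6t⁴ + t² + 3.
Reduce using t⁵ ≡ 3t⁴ + 3t³ + 4t + 2 (mod t⁵ + 4t⁴ + 4t³ + 3t + 5).
Reduced: 2t⁴ + 6t² + 5t + 3.

2t^4 + 6t^2 + 5t + 3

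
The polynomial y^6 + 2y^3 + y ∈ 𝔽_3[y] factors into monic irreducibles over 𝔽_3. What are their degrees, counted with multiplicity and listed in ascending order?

1, 2, 3

Write h(y) = y^6 + 2y^3 + y.
Roots in 𝔽_3: h(0) = 0 → root; h(1) = 1; h(2) = 1.
Linear factors from roots: (y).
Complete factorization: h(y) = (y)·(y^2 + y + 2)·(y^3 + 2y^2 + 2y + 2).
Factor degrees with multiplicity: 1 + 2 + 3 = 6.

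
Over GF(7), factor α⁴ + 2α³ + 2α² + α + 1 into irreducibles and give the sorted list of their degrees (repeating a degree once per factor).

Write g(α) = α⁴ + 2α³ + 2α² + α + 1.
Linear factors from roots: (α + 6), (α + 2).
Complete factorization: g(α) = (α + 2)·(α + 6)·(α² + α + 3).
Factor degrees with multiplicity: 1 + 1 + 2 = 4.

1, 1, 2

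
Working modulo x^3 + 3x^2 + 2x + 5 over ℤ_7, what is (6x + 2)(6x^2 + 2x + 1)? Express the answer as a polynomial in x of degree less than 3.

Multiply in ℤ_7[x]: (6x + 2)·(6x^2 + 2x + 1) = x^3 + 3x^2 + 3x + 2.
Reduce using x^3 ≡ 4x^2 + 5x + 2 (mod x^3 + 3x^2 + 2x + 5).
Reduced: x + 4.

x + 4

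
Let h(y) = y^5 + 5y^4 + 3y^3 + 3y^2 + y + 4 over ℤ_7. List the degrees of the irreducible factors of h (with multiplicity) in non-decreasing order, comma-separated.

Linear factors from roots: (y + 5), (y + 4), (y + 1).
Complete factorization: h(y) = (y + 1)·(y + 4)·(y + 5)·(y^2 + 2y + 3).
Factor degrees with multiplicity: 1 + 1 + 1 + 2 = 5.

1, 1, 1, 2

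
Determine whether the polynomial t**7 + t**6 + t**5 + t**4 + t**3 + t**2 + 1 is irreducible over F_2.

Yes

Write P(t) = t**7 + t**6 + t**5 + t**4 + t**3 + t**2 + 1.
Check for roots in F_2: P(0) = 1; P(1) = 1.
No roots, so no linear factors.
Monic irreducibles of degree 2 over GF(2): t**2 + t + 1.
None of them divide P (all give nonzero remainder).
Monic irreducibles of degree 3 over GF(2): t**3 + t + 1, t**3 + t**2 + 1.
None of them divide P (all give nonzero remainder).
No irreducible factor of degree ≤ 3 exists, so P is irreducible over GF(2).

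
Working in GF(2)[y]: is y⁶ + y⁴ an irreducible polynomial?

Write h(y) = y⁶ + y⁴.
Check for roots in GF(2): h(0) = 0 → root; h(1) = 0 → root.
h(0) = 0, so (y) divides h(y); h is reducible.

No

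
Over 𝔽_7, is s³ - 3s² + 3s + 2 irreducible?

Yes

Write g(s) = s³ - 3s² + 3s + 2.
Check for roots in 𝔽_7: g(0) = 2; g(1) = 3; g(2) = 4; g(3) = 4; g(4) = 2; g(5) = 4; g(6) = 2.
No roots. A degree-3 polynomial over a field with no linear factor is irreducible.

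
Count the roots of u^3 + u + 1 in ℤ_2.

Write h(u) = u^3 + u + 1.
Evaluate at each of the 2 elements of ℤ_2:
h(0) = 1; h(1) = 1.
No element is a root.

0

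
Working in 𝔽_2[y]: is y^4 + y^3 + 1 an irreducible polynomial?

Write P(y) = y^4 + y^3 + 1.
Check for roots in 𝔽_2: P(0) = 1; P(1) = 1.
No roots, so no linear factors.
Monic irreducibles of degree 2 over GF(2): y^2 + y + 1.
None of them divide P (all give nonzero remainder).
No irreducible factor of degree ≤ 2 exists, so P is irreducible over GF(2).

Yes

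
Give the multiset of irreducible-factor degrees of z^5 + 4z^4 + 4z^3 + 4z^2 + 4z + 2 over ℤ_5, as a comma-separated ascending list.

1, 2, 2

Write g(z) = z^5 + 4z^4 + 4z^3 + 4z^2 + 4z + 2.
Roots in ℤ_5: g(0) = 2; g(1) = 4; g(2) = 4; g(3) = 0 → root; g(4) = 1.
Linear factors from roots: (z + 2).
Complete factorization: g(z) = (z + 2)·(z^2 + 2)·(z^2 + 2z + 3).
Factor degrees with multiplicity: 1 + 2 + 2 = 5.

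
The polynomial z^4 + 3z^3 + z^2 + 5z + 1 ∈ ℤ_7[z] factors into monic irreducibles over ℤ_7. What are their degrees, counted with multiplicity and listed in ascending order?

4

Write g(z) = z^4 + 3z^3 + z^2 + 5z + 1.
Complete factorization: g(z) = (z^4 + 3z^3 + z^2 + 5z + 1).
Factor degrees with multiplicity: 4 = 4.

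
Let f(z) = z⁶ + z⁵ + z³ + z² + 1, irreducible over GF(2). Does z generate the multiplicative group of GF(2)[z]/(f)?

Yes

|GF(2^6)^×| = 2^6 − 1 = 63. Prime factorization: 63 = 3^2·7.
f is primitive ⇔ z has order 63 in GF(2)[z]/(f), i.e. z^(63/q) ≠ 1 for each prime q | 63.
z^(21) mod f = z⁴ + z² + z + 1.
z^(9) mod f = z² + z.
None equal 1, so z has full order 63; f is primitive.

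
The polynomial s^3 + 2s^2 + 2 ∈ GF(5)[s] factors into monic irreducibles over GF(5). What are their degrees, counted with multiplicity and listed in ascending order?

1, 2

Write g(s) = s^3 + 2s^2 + 2.
Roots in GF(5): g(0) = 2; g(1) = 0 → root; g(2) = 3; g(3) = 2; g(4) = 3.
Linear factors from roots: (s - 1).
Complete factorization: g(s) = (s - 1)·(s^2 - 2s - 2).
Factor degrees with multiplicity: 1 + 2 = 3.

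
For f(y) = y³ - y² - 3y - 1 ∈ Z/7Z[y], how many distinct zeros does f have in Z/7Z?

3

Evaluate at each of the 7 elements of Z/7Z:
f(0) = 6; f(1) = 3; f(2) = 4; f(3) = 1; f(4) = 0 → root; f(5) = 0 → root; f(6) = 0 → root.
Roots: {4, 5, 6}.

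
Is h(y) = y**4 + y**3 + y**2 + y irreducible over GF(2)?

No

Check for roots in GF(2): h(0) = 0 → root; h(1) = 0 → root.
h(0) = 0, so (y) divides h(y); h is reducible.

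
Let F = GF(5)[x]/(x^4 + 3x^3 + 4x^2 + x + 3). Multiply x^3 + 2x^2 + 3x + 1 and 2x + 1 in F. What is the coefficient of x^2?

Multiply in GF(5)[x]: (x^3 + 2x^2 + 3x + 1)·(2x + 1) = 2x^4 + 3x^2 + 1.
Reduce using x^4 ≡ 2x^3 + x^2 + 4x + 2 (mod x^4 + 3x^3 + 4x^2 + x + 3).
Reduced: 4x^3 + 3x.

0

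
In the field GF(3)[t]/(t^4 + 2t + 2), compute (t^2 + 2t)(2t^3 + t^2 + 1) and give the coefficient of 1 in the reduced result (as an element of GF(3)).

2

Multiply in GF(3)[t]: (t^2 + 2t)·(2t^3 + t^2 + 1) = 2t^5 + 2t^4 + 2t^3 + t^2 + 2t.
Reduce using t^4 ≡ t + 1 (mod t^4 + 2t + 2).
Reduced: 2t^3 + 2.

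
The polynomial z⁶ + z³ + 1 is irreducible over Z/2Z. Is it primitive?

Write f(z) = z⁶ + z³ + 1.
|GF(2^6)^×| = 2^6 − 1 = 63. Prime factorization: 63 = 3^2·7.
f is primitive ⇔ z has order 63 in GF(2)[z]/(f), i.e. z^(63/q) ≠ 1 for each prime q | 63.
z^(21) mod f = z³.
z^(9) mod f = 1
Since z^(9) = 1, the order of z divides 9 < 63; not primitive.

No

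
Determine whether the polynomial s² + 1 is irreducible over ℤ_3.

Yes

Write P(s) = s² + 1.
Check for roots in ℤ_3: P(0) = 1; P(1) = 2; P(2) = 2.
No roots. A degree-2 polynomial over a field with no linear factor is irreducible.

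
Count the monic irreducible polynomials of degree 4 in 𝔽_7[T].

588

By the necklace-counting formula, N_7(4) = (1/4) Σ_{d|4} μ(4/d)·7^d.
Divisors of 4: 1, 2, 4; μ(4/d) for each: 0, -1, 1.
Σ = − 7^2 + 7^4 = 2352.
N = 2352/4 = 588.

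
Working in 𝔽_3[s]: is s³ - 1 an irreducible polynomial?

No

Write f(s) = s³ - 1.
Check for roots in 𝔽_3: f(0) = 2; f(1) = 0 → root; f(2) = 1.
f(1) = 0, so (s − 1) divides f(s); f is reducible.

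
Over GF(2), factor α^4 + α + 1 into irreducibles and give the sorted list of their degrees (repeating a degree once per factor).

Write f(α) = α^4 + α + 1.
Roots in GF(2): f(0) = 1; f(1) = 1.
Complete factorization: f(α) = (α^4 + α + 1).
Factor degrees with multiplicity: 4 = 4.

4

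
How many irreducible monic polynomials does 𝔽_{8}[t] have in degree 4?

1008

The number of monic irreducibles of degree 4 over GF(8) is (1/4)·Σ_{d∣4} μ(4/d) 8^d.
Divisors of 4: 1, 2, 4; μ(4/d) for each: 0, -1, 1.
Σ = − 8^2 + 8^4 = 4032.
N = 4032/4 = 1008.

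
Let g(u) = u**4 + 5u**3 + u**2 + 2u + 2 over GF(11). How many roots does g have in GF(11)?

Evaluate at each of the 11 elements of GF(11):
g(0) = 2; g(1) = 0 → root; g(2) = 0 → root; g(3) = 2; g(4) = 8; g(5) = 0 → root; g(6) = 6; g(7) = 1; g(8) = 6; g(9) = 0 → root; g(10) = 8.
Roots: {1, 2, 5, 9}.

4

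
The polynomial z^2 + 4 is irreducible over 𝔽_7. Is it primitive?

No

Write f(z) = z^2 + 4.
|GF(7^2)^×| = 7^2 − 1 = 48. Prime factorization: 48 = 2^4·3.
f is primitive ⇔ z has order 48 in GF(7)[z]/(f), i.e. z^(48/q) ≠ 1 for each prime q | 48.
z^(24) mod f = 1
z^(16) mod f = 2.
Since z^(24) = 1, the order of z divides 24 < 48; not primitive.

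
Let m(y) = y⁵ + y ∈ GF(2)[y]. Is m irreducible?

No

Check for roots in GF(2): m(0) = 0 → root; m(1) = 0 → root.
m(0) = 0, so (y) divides m(y); m is reducible.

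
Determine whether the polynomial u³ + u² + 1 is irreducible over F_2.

Yes

Write h(u) = u³ + u² + 1.
Check for roots in F_2: h(0) = 1; h(1) = 1.
No roots. A degree-3 polynomial over a field with no linear factor is irreducible.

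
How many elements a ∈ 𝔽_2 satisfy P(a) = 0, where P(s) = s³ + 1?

1

Evaluate at each of the 2 elements of 𝔽_2:
P(0) = 1; P(1) = 0 → root.
Roots: {1}.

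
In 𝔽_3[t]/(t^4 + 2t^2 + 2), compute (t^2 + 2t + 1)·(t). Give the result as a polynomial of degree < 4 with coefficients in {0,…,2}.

Multiply in 𝔽_3[t]: (t^2 + 2t + 1)·(t) = t^3 + 2t^2 + t.
Reduced: t^3 + 2t^2 + t.

t^3 + 2t^2 + t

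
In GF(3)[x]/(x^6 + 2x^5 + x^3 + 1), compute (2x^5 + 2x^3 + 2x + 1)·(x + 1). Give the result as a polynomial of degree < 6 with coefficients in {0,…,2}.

x^5 + 2x^4 + 2x^2 + 2

Multiply in GF(3)[x]: (2x^5 + 2x^3 + 2x + 1)·(x + 1) = 2x^6 + 2x^5 + 2x^4 + 2x^3 + 2x^2 + 1.
Reduce using x^6 ≡ x^5 + 2x^3 + 2 (mod x^6 + 2x^5 + x^3 + 1).
Reduced: x^5 + 2x^4 + 2x^2 + 2.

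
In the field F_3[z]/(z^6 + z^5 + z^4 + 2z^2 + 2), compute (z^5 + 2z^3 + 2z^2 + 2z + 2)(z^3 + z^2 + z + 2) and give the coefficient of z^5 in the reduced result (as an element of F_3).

1

Multiply in F_3[z]: (z^5 + 2z^3 + 2z^2 + 2z + 2)·(z^3 + z^2 + z + 2) = z^8 + z^7 + z^3 + 2z^2 + 1.
Reduce using z^6 ≡ 2z^5 + 2z^4 + z^2 + 1 (mod z^6 + z^5 + z^4 + 2z^2 + 2).
Reduced: z^5 + 2z^4 + z^3 + 2z^2.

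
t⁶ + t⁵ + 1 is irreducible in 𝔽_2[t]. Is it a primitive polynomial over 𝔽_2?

Write f(t) = t⁶ + t⁵ + 1.
|GF(2^6)^×| = 2^6 − 1 = 63. Prime factorization: 63 = 3^2·7.
f is primitive ⇔ t has order 63 in GF(2)[t]/(f), i.e. t^(63/q) ≠ 1 for each prime q | 63.
t^(21) mod f = t⁵ + t⁴ + t³ + 1.
t^(9) mod f = t⁵ + t³ + t² + t + 1.
None equal 1, so t has full order 63; f is primitive.

Yes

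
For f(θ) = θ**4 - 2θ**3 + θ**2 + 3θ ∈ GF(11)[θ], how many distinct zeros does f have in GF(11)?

Evaluate at each of the 11 elements of GF(11):
f(0) = 0 → root; f(1) = 3; f(2) = 10; f(3) = 1; f(4) = 2; f(5) = 8; f(6) = 5; f(7) = 3; f(8) = 3; f(9) = 8; f(10) = 1.
Roots: {0}.

1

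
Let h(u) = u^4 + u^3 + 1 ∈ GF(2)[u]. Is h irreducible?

Yes

Check for roots in GF(2): h(0) = 1; h(1) = 1.
No roots, so no linear factors.
Monic irreducibles of degree 2 over GF(2): u^2 + u + 1.
None of them divide h (all give nonzero remainder).
No irreducible factor of degree ≤ 2 exists, so h is irreducible over GF(2).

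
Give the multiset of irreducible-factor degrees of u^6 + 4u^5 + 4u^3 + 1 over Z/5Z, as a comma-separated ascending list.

Write h(u) = u^6 + 4u^5 + 4u^3 + 1.
Roots in Z/5Z: h(0) = 1; h(1) = 0 → root; h(2) = 0 → root; h(3) = 0 → root; h(4) = 4.
Linear factors from roots: (u + 4), (u + 3), (u + 2).
Complete factorization: h(u) = (u + 2)·(u + 4)·(u + 3)^2·(u^2 + 2u + 3).
Factor degrees with multiplicity: 1 + 1 + 1 + 1 + 2 = 6.

1, 1, 1, 1, 2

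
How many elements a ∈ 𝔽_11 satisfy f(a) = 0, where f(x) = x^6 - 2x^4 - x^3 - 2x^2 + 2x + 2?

5

Evaluate at each of the 11 elements of 𝔽_11:
f(0) = 2; f(1) = 0 → root; f(2) = 0 → root; f(3) = 2; f(4) = 0 → root; f(5) = 0 → root; f(6) = 10; f(7) = 2; f(8) = 0 → root; f(9) = 8; f(10) = 9.
Roots: {1, 2, 4, 5, 8}.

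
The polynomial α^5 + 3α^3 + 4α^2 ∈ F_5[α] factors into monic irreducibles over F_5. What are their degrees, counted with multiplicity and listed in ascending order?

Write g(α) = α^5 + 3α^3 + 4α^2.
Roots in F_5: g(0) = 0 → root; g(1) = 3; g(2) = 2; g(3) = 0 → root; g(4) = 0 → root.
Linear factors from roots: (α), (α + 2), (α + 1).
Complete factorization: g(α) = (α + 1)·(α)^2·(α + 2)^2.
Factor degrees with multiplicity: 1 + 1 + 1 + 1 + 1 = 5.

1, 1, 1, 1, 1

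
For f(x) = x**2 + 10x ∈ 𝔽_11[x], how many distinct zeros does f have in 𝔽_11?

Evaluate at each of the 11 elements of 𝔽_11:
f(0) = 0 → root; f(1) = 0 → root; f(2) = 2; f(3) = 6; f(4) = 1; f(5) = 9; f(6) = 8; f(7) = 9; f(8) = 1; f(9) = 6; f(10) = 2.
Roots: {0, 1}.

2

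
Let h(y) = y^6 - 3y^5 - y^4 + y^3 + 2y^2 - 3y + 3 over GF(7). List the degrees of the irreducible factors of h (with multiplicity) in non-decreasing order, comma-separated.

1, 1, 1, 1, 2

Linear factors from roots: (y - 1), (y - 2), (y - 3).
Complete factorization: h(y) = (y - 3)·(y - 1)·(y - 2)^2·(y^2 - 2y + 2).
Factor degrees with multiplicity: 1 + 1 + 1 + 1 + 2 = 6.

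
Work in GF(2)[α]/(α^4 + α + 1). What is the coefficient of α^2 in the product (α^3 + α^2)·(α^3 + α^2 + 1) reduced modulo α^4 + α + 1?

0

Multiply in GF(2)[α]: (α^3 + α^2)·(α^3 + α^2 + 1) = α^6 + α^4 + α^3 + α^2.
Reduce using α^4 ≡ α + 1 (mod α^4 + α + 1).
Reduced: α + 1.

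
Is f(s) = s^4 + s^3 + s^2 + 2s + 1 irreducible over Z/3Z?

No

Check for roots in Z/3Z: f(0) = 1; f(1) = 0 → root; f(2) = 0 → root.
f(1) = 0, so (s − 1) divides f(s); f is reducible.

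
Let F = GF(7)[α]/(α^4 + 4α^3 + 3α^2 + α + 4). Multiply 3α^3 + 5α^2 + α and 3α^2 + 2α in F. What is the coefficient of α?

Multiply in GF(7)[α]: (3α^3 + 5α^2 + α)·(3α^2 + 2α) = 2α^5 + 6α^3 + 2α^2.
Reduce using α^4 ≡ 3α^3 + 4α^2 + 6α + 3 (mod α^4 + 4α^3 + 3α^2 + α + 4).
Reduced: 4α^3 + 3α^2 + 4.

0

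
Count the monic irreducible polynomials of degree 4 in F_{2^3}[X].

1008

x^(8^4) − x is the product of all monic irreducibles of degree dividing 4; Möbius inversion gives N = (1/4) Σ μ(4/d)·8^d.
Divisors of 4: 1, 2, 4; μ(4/d) for each: 0, -1, 1.
Σ = − 8^2 + 8^4 = 4032.
N = 4032/4 = 1008.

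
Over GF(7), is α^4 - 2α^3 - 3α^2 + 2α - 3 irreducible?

Write g(α) = α^4 - 2α^3 - 3α^2 + 2α - 3.
Check for roots in GF(7): g(0) = 4; g(1) = 2; g(2) = 3; g(3) = 3; g(4) = 1; g(5) = 6; g(6) = 2.
No roots, so no linear factors.
Degree-2 irreducible divisors: test the 21 monic irreducibles of degree 2 over GF(7).
None of them divide g (all give nonzero remainder).
No irreducible factor of degree ≤ 2 exists, so g is irreducible over GF(7).

Yes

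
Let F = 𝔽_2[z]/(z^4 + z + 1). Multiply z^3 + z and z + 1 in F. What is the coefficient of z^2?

1

Multiply in 𝔽_2[z]: (z^3 + z)·(z + 1) = z^4 + z^3 + z^2 + z.
Reduce using z^4 ≡ z + 1 (mod z^4 + z + 1).
Reduced: z^3 + z^2 + 1.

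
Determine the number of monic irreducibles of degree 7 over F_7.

117648

The number of monic irreducibles of degree 7 over GF(7) is (1/7)·Σ_{d∣7} μ(7/d) 7^d.
Divisors of 7: 1, 7; μ(7/d) for each: -1, 1.
Σ = − 7^1 + 7^7 = 823536.
N = 823536/7 = 117648.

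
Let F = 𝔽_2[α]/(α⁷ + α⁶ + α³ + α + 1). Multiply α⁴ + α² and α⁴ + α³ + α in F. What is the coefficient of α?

Multiply in 𝔽_2[α]: (α⁴ + α²)·(α⁴ + α³ + α) = α⁸ + α⁷ + α⁶ + α³.
Reduce using α⁷ ≡ α⁶ + α³ + α + 1 (mod α⁷ + α⁶ + α³ + α + 1).
Reduced: α⁶ + α⁴ + α³ + α² + α.

1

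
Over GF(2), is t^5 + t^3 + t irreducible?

No

Write h(t) = t^5 + t^3 + t.
Check for roots in GF(2): h(0) = 0 → root; h(1) = 1.
h(0) = 0, so (t) divides h(t); h is reducible.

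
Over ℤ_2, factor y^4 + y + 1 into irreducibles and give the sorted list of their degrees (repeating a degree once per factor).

4

Write f(y) = y^4 + y + 1.
Roots in ℤ_2: f(0) = 1; f(1) = 1.
Complete factorization: f(y) = (y^4 + y + 1).
Factor degrees with multiplicity: 4 = 4.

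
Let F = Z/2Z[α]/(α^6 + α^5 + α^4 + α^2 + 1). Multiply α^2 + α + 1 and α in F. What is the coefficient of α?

Multiply in Z/2Z[α]: (α^2 + α + 1)·(α) = α^3 + α^2 + α.
Reduced: α^3 + α^2 + α.

1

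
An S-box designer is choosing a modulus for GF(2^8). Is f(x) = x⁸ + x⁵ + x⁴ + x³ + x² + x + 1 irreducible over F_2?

Yes

Check for roots in F_2: f(0) = 1; f(1) = 1.
No roots, so no linear factors.
Monic irreducibles of degree 2 over GF(2): x² + x + 1.
None of them divide f (all give nonzero remainder).
Monic irreducibles of degree 3 over GF(2): x³ + x + 1, x³ + x² + 1.
None of them divide f (all give nonzero remainder).
Monic irreducibles of degree 4 over GF(2): x⁴ + x + 1, x⁴ + x³ + 1, x⁴ + x³ + x² + x + 1.
None of them divide f (all give nonzero remainder).
No irreducible factor of degree ≤ 4 exists, so f is irreducible over GF(2).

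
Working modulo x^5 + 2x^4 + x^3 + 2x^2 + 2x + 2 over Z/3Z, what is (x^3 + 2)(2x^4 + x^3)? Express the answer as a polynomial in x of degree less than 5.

Multiply in Z/3Z[x]: (x^3 + 2)·(2x^4 + x^3) = 2x^7 + x^6 + x^4 + 2x^3.
Reduce using x^5 ≡ x^4 + 2x^3 + x^2 + x + 1 (mod x^5 + 2x^4 + x^3 + 2x^2 + 2x + 2).
Reduced: x^4 + x + 1.

x^4 + x + 1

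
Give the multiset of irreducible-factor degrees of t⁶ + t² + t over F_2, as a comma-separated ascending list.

Write g(t) = t⁶ + t² + t.
Roots in F_2: g(0) = 0 → root; g(1) = 1.
Linear factors from roots: (t).
Complete factorization: g(t) = (t)·(t² + t + 1)·(t³ + t² + 1).
Factor degrees with multiplicity: 1 + 2 + 3 = 6.

1, 2, 3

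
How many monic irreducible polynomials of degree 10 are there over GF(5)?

Gauss's count: N_{5}(10) = (1/10) Σ_{d|10} μ(10/d)·5^d.
Divisors of 10: 1, 2, 5, 10; μ(10/d) for each: 1, -1, -1, 1.
Σ = 5^1 − 5^2 − 5^5 + 5^10 = 9762480.
N = 9762480/10 = 976248.

976248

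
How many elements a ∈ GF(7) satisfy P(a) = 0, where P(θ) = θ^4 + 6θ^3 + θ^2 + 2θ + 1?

2

Evaluate at each of the 7 elements of GF(7):
P(0) = 1; P(1) = 4; P(2) = 3; P(3) = 0 → root; P(4) = 0 → root; P(5) = 4; P(6) = 2.
Roots: {3, 4}.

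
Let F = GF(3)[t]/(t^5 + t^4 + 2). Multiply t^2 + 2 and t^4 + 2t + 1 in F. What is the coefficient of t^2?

1

Multiply in GF(3)[t]: (t^2 + 2)·(t^4 + 2t + 1) = t^6 + 2t^4 + 2t^3 + t^2 + t + 2.
Reduce using t^5 ≡ 2t^4 + 1 (mod t^5 + t^4 + 2).
Reduced: 2t^3 + t^2 + 2t + 1.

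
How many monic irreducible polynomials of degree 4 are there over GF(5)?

By the necklace-counting formula, N_5(4) = (1/4) Σ_{d|4} μ(4/d)·5^d.
Divisors of 4: 1, 2, 4; μ(4/d) for each: 0, -1, 1.
Σ = − 5^2 + 5^4 = 600.
N = 600/4 = 150.

150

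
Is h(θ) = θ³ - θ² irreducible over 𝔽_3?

No

Check for roots in 𝔽_3: h(0) = 0 → root; h(1) = 0 → root; h(2) = 1.
h(0) = 0, so (θ) divides h(θ); h is reducible.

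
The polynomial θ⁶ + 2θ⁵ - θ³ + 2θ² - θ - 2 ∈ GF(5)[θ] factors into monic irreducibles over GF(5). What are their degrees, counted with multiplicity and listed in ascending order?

Write h(θ) = θ⁶ + 2θ⁵ - θ³ + 2θ² - θ - 2.
Roots in GF(5): h(0) = 3; h(1) = 1; h(2) = 4; h(3) = 1; h(4) = 1.
Complete factorization: h(θ) = (θ² - 2)·(θ² - 2θ - 2)·(θ² - θ + 2).
Factor degrees with multiplicity: 2 + 2 + 2 = 6.

2, 2, 2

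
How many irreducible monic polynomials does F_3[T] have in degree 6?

116

The number of monic irreducibles of degree 6 over GF(3) is (1/6)·Σ_{d∣6} μ(6/d) 3^d.
Divisors of 6: 1, 2, 3, 6; μ(6/d) for each: 1, -1, -1, 1.
Σ = 3^1 − 3^2 − 3^3 + 3^6 = 696.
N = 696/6 = 116.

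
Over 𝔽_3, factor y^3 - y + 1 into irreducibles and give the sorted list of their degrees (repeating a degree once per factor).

Write f(y) = y^3 - y + 1.
Roots in 𝔽_3: f(0) = 1; f(1) = 1; f(2) = 1.
Complete factorization: f(y) = (y^3 - y + 1).
Factor degrees with multiplicity: 3 = 3.

3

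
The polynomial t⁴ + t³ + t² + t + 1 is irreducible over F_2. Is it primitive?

No

Write f(t) = t⁴ + t³ + t² + t + 1.
|GF(2^4)^×| = 2^4 − 1 = 15. Prime factorization: 15 = 3·5.
f is primitive ⇔ t has order 15 in GF(2)[t]/(f), i.e. t^(15/q) ≠ 1 for each prime q | 15.
t^(5) mod f = 1
t^(3) mod f = t³.
Since t^(5) = 1, the order of t divides 5 < 15; not primitive.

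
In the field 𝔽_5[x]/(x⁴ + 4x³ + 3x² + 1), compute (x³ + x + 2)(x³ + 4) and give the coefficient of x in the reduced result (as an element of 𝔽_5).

Multiply in 𝔽_5[x]: (x³ + x + 2)·(x³ + 4) = x⁶ + x⁴ + x³ + 4x + 3.
Reduce using x⁴ ≡ x³ + 2x² + 4 (mod x⁴ + 4x³ + 3x² + 1).
Reduced: 2x³ + 2x² + 3x + 4.

3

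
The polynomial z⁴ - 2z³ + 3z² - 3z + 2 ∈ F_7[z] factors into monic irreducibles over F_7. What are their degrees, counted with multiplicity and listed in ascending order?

4

Write f(z) = z⁴ - 2z³ + 3z² - 3z + 2.
Complete factorization: f(z) = (z⁴ - 2z³ + 3z² - 3z + 2).
Factor degrees with multiplicity: 4 = 4.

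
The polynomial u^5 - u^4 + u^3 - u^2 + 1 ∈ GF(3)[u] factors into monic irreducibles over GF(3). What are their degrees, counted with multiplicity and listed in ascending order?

Write h(u) = u^5 - u^4 + u^3 - u^2 + 1.
Roots in GF(3): h(0) = 1; h(1) = 1; h(2) = 0 → root.
Linear factors from roots: (u + 1).
Complete factorization: h(u) = (u + 1)·(u^4 + u^3 - u + 1).
Factor degrees with multiplicity: 1 + 4 = 5.

1, 4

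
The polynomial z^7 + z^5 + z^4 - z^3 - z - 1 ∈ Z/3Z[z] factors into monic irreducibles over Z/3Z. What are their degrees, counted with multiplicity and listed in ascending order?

1, 1, 1, 2, 2

Write h(z) = z^7 + z^5 + z^4 - z^3 - z - 1.
Roots in Z/3Z: h(0) = 2; h(1) = 0 → root; h(2) = 0 → root.
Linear factors from roots: (z - 1), (z + 1).
Complete factorization: h(z) = (z + 1)·(z - 1)^2·(z^2 + 1)·(z^2 + z - 1).
Factor degrees with multiplicity: 1 + 1 + 1 + 2 + 2 = 7.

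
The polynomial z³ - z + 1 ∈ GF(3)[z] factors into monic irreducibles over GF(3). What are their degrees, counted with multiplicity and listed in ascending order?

3

Write g(z) = z³ - z + 1.
Roots in GF(3): g(0) = 1; g(1) = 1; g(2) = 1.
Complete factorization: g(z) = (z³ - z + 1).
Factor degrees with multiplicity: 3 = 3.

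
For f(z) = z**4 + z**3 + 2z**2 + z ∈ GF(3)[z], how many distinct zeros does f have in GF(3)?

Evaluate at each of the 3 elements of GF(3):
f(0) = 0 → root; f(1) = 2; f(2) = 1.
Roots: {0}.

1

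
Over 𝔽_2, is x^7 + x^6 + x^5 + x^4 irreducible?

No

Write m(x) = x^7 + x^6 + x^5 + x^4.
Check for roots in 𝔽_2: m(0) = 0 → root; m(1) = 0 → root.
m(0) = 0, so (x) divides m(x); m is reducible.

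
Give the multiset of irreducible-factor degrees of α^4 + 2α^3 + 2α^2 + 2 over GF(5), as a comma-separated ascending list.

1, 3

Write h(α) = α^4 + 2α^3 + 2α^2 + 2.
Roots in GF(5): h(0) = 2; h(1) = 2; h(2) = 2; h(3) = 0 → root; h(4) = 3.
Linear factors from roots: (α + 2).
Complete factorization: h(α) = (α + 2)·(α^3 + 2α + 1).
Factor degrees with multiplicity: 1 + 3 = 4.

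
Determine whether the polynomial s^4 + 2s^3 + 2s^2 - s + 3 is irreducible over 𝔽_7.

No

Write h(s) = s^4 + 2s^3 + 2s^2 - s + 3.
Check for roots in 𝔽_7: h(0) = 3; h(1) = 0 → root; h(2) = 6; h(3) = 6; h(4) = 2; h(5) = 6; h(6) = 5.
h(1) = 0, so (s − 1) divides h(s); h is reducible.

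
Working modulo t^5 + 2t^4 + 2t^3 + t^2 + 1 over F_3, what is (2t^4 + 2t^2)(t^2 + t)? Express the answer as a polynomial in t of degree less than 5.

Multiply in F_3[t]: (2t^4 + 2t^2)·(t^2 + t) = 2t^6 + 2t^5 + 2t^4 + 2t^3.
Reduce using t^5 ≡ t^4 + t^3 + 2t^2 + 2 (mod t^5 + 2t^4 + 2t^3 + t^2 + 1).
Reduced: 2t^4 + t^3 + 2t^2 + t + 2.

2t^4 + t^3 + 2t^2 + t + 2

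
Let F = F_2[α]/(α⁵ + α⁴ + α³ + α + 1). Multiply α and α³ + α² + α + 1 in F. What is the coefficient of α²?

Multiply in F_2[α]: (α)·(α³ + α² + α + 1) = α⁴ + α³ + α² + α.
Reduced: α⁴ + α³ + α² + α.

1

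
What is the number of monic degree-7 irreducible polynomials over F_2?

x^(2^7) − x is the product of all monic irreducibles of degree dividing 7; Möbius inversion gives N = (1/7) Σ μ(7/d)·2^d.
Divisors of 7: 1, 7; μ(7/d) for each: -1, 1.
Σ = − 2^1 + 2^7 = 126.
N = 126/7 = 18.

18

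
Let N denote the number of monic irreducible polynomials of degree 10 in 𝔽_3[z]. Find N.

The number of monic irreducibles of degree 10 over GF(3) is (1/10)·Σ_{d∣10} μ(10/d) 3^d.
Divisors of 10: 1, 2, 5, 10; μ(10/d) for each: 1, -1, -1, 1.
Σ = 3^1 − 3^2 − 3^5 + 3^10 = 58800.
N = 58800/10 = 5880.

5880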